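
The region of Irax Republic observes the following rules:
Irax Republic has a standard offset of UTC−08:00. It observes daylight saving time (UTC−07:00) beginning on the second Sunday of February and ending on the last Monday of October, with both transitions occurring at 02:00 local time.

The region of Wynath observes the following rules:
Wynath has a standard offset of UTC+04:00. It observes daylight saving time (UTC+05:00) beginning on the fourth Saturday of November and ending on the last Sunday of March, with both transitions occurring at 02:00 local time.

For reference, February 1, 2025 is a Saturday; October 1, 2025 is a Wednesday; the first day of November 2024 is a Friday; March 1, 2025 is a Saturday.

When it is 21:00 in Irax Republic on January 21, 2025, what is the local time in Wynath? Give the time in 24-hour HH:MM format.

10:00

1 February 2025 is a Saturday, so the first Sunday is February 2 and the second is February 9.
1 October 2025 is a Wednesday, so Mondays fall on 6, 13, 20, 27; the last is October 27.
January 21, 2025 is outside the daylight-saving period (9 February – 27 October), so Irax Republic is on standard time, UTC−08:00.
21:00 Irax Republic + 8h = 05:00 UTC (rolling into the next day, 22 January 2025).
1 November 2024 is a Friday, so the first Saturday is November 2 and the fourth is November 23.
1 March 2025 is a Saturday, so Sundays fall on 2, 9, 16, 23, 30; the last is March 30.
At the standard offset (UTC+04:00), 05:00 UTC + 4h = 09:00 Wynath standard time.
The standard-time date in Wynath, January 22, 2025, falls between 23 November 2024 and 30 March 2025, so daylight saving is in effect and Wynath is at UTC+05:00.
05:00 UTC + 5h = 10:00 Wynath.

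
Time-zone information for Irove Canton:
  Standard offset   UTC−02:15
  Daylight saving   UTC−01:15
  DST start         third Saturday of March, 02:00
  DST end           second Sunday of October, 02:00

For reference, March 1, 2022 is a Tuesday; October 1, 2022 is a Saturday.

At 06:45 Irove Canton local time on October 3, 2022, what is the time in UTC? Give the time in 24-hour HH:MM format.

08:00

1 March 2022 is a Tuesday, so the first Saturday is March 5 and the third is March 19.
1 October 2022 is a Saturday, so the first Sunday is October 2 and the second is October 9.
October 3, 2022 lies within the daylight-saving period (19 March – 9 October), so Irove Canton is on daylight time, UTC−01:15.
06:45 local + 1h15m = 08:00 UTC.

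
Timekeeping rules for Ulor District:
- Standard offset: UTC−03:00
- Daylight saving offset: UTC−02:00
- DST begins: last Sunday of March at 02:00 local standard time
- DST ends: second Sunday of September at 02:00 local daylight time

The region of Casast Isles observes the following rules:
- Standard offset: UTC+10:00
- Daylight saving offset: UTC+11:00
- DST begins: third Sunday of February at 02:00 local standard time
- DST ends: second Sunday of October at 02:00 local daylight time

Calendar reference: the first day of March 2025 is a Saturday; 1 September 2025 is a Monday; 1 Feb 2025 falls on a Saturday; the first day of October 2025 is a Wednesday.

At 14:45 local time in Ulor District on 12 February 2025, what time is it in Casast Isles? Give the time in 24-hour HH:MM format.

03:45

1 March 2025 is a Saturday, so Sundays fall on 2, 9, 16, 23, 30; the last is March 30.
1 September 2025 is a Monday, so the first Sunday is September 7 and the second is September 14.
12 February 2025 is outside the daylight-saving period (30 March – 14 September), so Ulor District is on standard time, UTC−03:00.
14:45 Ulor District + 3h = 17:45 UTC.
1 February 2025 is a Saturday, so the first Sunday is February 2 and the third is February 16.
1 October 2025 is a Wednesday, so the first Sunday is October 5 and the second is October 12.
At the standard offset (UTC+10:00), 17:45 UTC + 10h = 03:45 Casast Isles standard time (rolling into the next day, 13 February 2025).
The standard-time date in Casast Isles, 13 February 2025, does not fall between 16 February and 12 October, so daylight saving is not in effect and Casast Isles is at UTC+10:00.
17:45 UTC + 10h = 03:45 Casast Isles (rolling into the next day, 13 February 2025).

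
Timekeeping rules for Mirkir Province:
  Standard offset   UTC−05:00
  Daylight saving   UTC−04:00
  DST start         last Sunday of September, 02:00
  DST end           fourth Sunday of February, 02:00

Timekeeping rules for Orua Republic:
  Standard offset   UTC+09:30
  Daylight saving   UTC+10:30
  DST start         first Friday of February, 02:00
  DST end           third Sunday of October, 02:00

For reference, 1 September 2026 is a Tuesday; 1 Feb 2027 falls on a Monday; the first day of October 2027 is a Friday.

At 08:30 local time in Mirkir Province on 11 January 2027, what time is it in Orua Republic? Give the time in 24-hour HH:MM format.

1 September 2026 is a Tuesday, so Sundays fall on 6, 13, 20, 27; the last is September 27.
1 February 2027 is a Monday, so the first Sunday is February 7 and the fourth is February 28.
11 January 2027 falls between 27 September 2026 and 28 February 2027, so daylight saving is in effect and Mirkir Province is at UTC−04:00.
08:30 Mirkir Province + 4h = 12:30 UTC.
1 February 2027 is a Monday, so the first Friday is February 5.
1 October 2027 is a Friday, so the first Sunday is October 3 and the third is October 17.
At the standard offset (UTC+09:30), 12:30 UTC + 9h30m = 22:00 Orua Republic standard time.
The standard-time date in Orua Republic, 11 January 2027, does not fall between 5 February and 17 October, so daylight saving is not in effect and Orua Republic is at UTC+09:30.
12:30 UTC + 9h30m = 22:00 Orua Republic.

22:00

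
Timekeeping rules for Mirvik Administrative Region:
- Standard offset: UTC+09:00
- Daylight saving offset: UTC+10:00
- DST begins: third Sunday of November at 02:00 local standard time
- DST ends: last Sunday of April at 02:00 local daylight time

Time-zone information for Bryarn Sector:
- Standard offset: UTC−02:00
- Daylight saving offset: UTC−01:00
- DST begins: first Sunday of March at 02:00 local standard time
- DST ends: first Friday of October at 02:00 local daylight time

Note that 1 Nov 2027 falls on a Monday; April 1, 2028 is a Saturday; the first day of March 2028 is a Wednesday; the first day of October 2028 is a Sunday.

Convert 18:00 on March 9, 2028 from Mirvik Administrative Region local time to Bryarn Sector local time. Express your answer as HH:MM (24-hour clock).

1 November 2027 is a Monday, so the first Sunday is November 7 and the third is November 21.
1 April 2028 is a Saturday, so Sundays fall on 2, 9, 16, 23, 30; the last is April 30.
March 9, 2028 lies within the daylight-saving period (21 November 2027 – 30 April 2028), so Mirvik Administrative Region is on daylight time, UTC+10:00.
18:00 Mirvik Administrative Region − 10h = 08:00 UTC.
1 March 2028 is a Wednesday, so the first Sunday is March 5.
1 October 2028 is a Sunday, so the first Friday is October 6.
At the standard offset (UTC−02:00), 08:00 UTC − 2h = 06:00 Bryarn Sector standard time.
The standard-time date in Bryarn Sector, March 9, 2028, lies within the daylight-saving period (5 March – 6 October), so Bryarn Sector is on daylight time, UTC−01:00.
08:00 UTC − 1h = 07:00 Bryarn Sector.

07:00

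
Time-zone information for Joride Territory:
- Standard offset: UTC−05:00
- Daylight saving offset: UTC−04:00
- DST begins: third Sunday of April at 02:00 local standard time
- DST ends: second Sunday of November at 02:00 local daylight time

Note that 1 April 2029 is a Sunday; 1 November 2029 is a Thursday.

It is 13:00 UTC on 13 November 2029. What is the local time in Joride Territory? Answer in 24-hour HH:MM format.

1 April 2029 is a Sunday, so the first Sunday is April 1 and the third is April 15.
1 November 2029 is a Thursday, so the first Sunday is November 4 and the second is November 11.
At the standard offset (UTC−05:00), 13:00 UTC − 5h = 08:00 Joride Territory standard time.
Daylight saving runs 15 April – 11 November; the standard-time date in Joride Territory, 13 November 2029, is outside that window, so Joride Territory is on standard time at UTC−05:00.
13:00 UTC − 5h = 08:00 local.

08:00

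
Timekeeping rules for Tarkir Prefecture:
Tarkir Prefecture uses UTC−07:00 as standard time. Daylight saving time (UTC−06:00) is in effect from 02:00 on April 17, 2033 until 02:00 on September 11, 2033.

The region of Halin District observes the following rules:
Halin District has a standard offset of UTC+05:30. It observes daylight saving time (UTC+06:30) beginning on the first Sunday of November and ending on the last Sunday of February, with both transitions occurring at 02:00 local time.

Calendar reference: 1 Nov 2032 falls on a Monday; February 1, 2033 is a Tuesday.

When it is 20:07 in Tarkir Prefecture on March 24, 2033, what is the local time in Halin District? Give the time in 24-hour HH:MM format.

08:37

March 24, 2033 is outside the daylight-saving period (17 April – 11 September), so Tarkir Prefecture is on standard time, UTC−07:00.
20:07 Tarkir Prefecture + 7h = 03:07 UTC (rolling into the next day, 25 March 2033).
1 November 2032 is a Monday, so the first Sunday is November 7.
1 February 2033 is a Tuesday, so Sundays fall on 6, 13, 20, 27; the last is February 27.
At the standard offset (UTC+05:30), 03:07 UTC + 5h30m = 08:37 Halin District standard time.
The standard-time date in Halin District, March 25, 2033, is outside the daylight-saving period (7 November 2032 – 27 February 2033), so Halin District is on standard time, UTC+05:30.
03:07 UTC + 5h30m = 08:37 Halin District.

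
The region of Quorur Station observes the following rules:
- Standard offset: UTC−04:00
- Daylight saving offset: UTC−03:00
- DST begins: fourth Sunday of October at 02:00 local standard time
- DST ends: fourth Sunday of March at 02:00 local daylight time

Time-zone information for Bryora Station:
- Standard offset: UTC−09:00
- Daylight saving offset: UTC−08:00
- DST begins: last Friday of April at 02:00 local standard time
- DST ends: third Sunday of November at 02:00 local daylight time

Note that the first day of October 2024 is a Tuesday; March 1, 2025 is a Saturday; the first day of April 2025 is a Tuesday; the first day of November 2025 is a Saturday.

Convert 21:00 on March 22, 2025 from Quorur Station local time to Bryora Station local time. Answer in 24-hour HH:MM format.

1 October 2024 is a Tuesday, so the first Sunday is October 6 and the fourth is October 27.
1 March 2025 is a Saturday, so the first Sunday is March 2 and the fourth is March 23.
March 22, 2025 lies within the daylight-saving period (27 October 2024 – 23 March 2025), so Quorur Station is on daylight time, UTC−03:00.
21:00 Quorur Station + 3h = 00:00 UTC (rolling into the next day, 23 March 2025).
1 April 2025 is a Tuesday, so Fridays fall on 4, 11, 18, 25; the last is April 25.
1 November 2025 is a Saturday, so the first Sunday is November 2 and the third is November 16.
At the standard offset (UTC−09:00), 00:00 UTC − 9h = 15:00 Bryora Station standard time (rolling into the previous day, 22 March 2025).
The standard-time date in Bryora Station, March 22, 2025, does not fall between 25 April and 16 November, so daylight saving is not in effect and Bryora Station is at UTC−09:00.
00:00 UTC − 9h = 15:00 Bryora Station (rolling into the previous day, 22 March 2025).

15:00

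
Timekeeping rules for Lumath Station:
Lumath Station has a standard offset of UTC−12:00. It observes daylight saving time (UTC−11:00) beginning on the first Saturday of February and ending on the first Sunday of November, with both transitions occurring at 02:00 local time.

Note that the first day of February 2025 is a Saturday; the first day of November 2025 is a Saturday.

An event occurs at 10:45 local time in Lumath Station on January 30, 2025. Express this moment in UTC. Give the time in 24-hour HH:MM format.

22:45

1 February 2025 is a Saturday, so the first Saturday is February 1.
1 November 2025 is a Saturday, so the first Sunday is November 2.
Daylight saving runs 1 February – 2 November; January 30, 2025 is outside that window, so Lumath Station is on standard time at UTC−12:00.
10:45 local + 12h = 22:45 UTC.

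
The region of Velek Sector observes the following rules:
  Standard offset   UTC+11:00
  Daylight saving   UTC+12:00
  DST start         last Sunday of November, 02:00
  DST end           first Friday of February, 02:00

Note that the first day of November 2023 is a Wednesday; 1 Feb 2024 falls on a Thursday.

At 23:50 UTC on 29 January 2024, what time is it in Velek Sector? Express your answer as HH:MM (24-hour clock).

11:50

1 November 2023 is a Wednesday, so Sundays fall on 5, 12, 19, 26; the last is November 26.
1 February 2024 is a Thursday, so the first Friday is February 2.
At the standard offset (UTC+11:00), 23:50 UTC + 11h = 10:50 Velek Sector standard time (rolling into the next day, 30 January 2024).
The standard-time date in Velek Sector, 30 January 2024, falls between 26 November 2023 and 2 February 2024, so daylight saving is in effect and Velek Sector is at UTC+12:00.
23:50 UTC + 12h = 11:50 local (rolling into the next day, 30 January 2024).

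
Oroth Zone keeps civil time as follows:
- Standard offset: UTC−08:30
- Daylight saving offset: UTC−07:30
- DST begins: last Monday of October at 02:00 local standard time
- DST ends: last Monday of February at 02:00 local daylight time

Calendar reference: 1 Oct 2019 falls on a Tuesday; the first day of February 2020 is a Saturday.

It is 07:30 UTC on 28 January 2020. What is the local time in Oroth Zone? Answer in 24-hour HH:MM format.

1 October 2019 is a Tuesday, so Mondays fall on 7, 14, 21, 28; the last is October 28.
1 February 2020 is a Saturday, so Mondays fall on 3, 10, 17, 24; the last is February 24.
At the standard offset (UTC−08:30), 07:30 UTC − 8h30m = 23:00 Oroth Zone standard time (rolling into the previous day, 27 January 2020).
The standard-time date in Oroth Zone, 27 January 2020, lies within the daylight-saving period (28 October 2019 – 24 February 2020), so Oroth Zone is on daylight time, UTC−07:30.
07:30 UTC − 7h30m = 00:00 local.

00:00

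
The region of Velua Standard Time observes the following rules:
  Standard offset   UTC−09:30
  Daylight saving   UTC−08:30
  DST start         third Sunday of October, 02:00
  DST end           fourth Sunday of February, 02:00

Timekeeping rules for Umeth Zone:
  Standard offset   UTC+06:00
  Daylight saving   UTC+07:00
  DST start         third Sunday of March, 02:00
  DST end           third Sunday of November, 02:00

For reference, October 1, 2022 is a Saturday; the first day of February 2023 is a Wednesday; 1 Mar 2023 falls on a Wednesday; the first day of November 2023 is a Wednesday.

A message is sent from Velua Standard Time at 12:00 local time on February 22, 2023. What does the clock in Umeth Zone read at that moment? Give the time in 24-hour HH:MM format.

1 October 2022 is a Saturday, so the first Sunday is October 2 and the third is October 16.
1 February 2023 is a Wednesday, so the first Sunday is February 5 and the fourth is February 26.
February 22, 2023 lies within the daylight-saving period (16 October 2022 – 26 February 2023), so Velua Standard Time is on daylight time, UTC−08:30.
12:00 Velua Standard Time + 8h30m = 20:30 UTC.
1 March 2023 is a Wednesday, so the first Sunday is March 5 and the third is March 19.
1 November 2023 is a Wednesday, so the first Sunday is November 5 and the third is November 19.
At the standard offset (UTC+06:00), 20:30 UTC + 6h = 02:30 Umeth Zone standard time (rolling into the next day, 23 February 2023).
The standard-time date in Umeth Zone, February 23, 2023, does not fall between 19 March and 19 November, so daylight saving is not in effect and Umeth Zone is at UTC+06:00.
20:30 UTC + 6h = 02:30 Umeth Zone (rolling into the next day, 23 February 2023).

02:30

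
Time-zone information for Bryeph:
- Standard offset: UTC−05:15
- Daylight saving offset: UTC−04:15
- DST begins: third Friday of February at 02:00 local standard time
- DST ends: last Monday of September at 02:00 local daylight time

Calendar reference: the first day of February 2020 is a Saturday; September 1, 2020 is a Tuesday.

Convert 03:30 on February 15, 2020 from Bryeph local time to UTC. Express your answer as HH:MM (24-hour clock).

1 February 2020 is a Saturday, so the first Friday is February 7 and the third is February 21.
1 September 2020 is a Tuesday, so Mondays fall on 7, 14, 21, 28; the last is September 28.
February 15, 2020 does not fall between 21 February and 28 September, so daylight saving is not in effect and Bryeph is at UTC−05:15.
03:30 local + 5h15m = 08:45 UTC.

08:45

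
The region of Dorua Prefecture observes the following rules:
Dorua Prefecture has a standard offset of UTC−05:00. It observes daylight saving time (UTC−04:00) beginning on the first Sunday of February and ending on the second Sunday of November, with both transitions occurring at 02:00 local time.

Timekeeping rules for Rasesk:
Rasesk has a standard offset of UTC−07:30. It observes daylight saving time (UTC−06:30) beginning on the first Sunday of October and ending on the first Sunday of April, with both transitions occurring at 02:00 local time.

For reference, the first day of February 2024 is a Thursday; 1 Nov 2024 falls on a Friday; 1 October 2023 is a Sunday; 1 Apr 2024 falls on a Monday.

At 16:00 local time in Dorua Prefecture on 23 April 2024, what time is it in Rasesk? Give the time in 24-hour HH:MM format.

12:30

1 February 2024 is a Thursday, so the first Sunday is February 4.
1 November 2024 is a Friday, so the first Sunday is November 3 and the second is November 10.
Daylight saving runs 4 February – 10 November; 23 April 2024 is inside that window, so Dorua Prefecture is at UTC−04:00.
16:00 Dorua Prefecture + 4h = 20:00 UTC.
1 October 2023 is a Sunday, so the first Sunday is October 1.
1 April 2024 is a Monday, so the first Sunday is April 7.
At the standard offset (UTC−07:30), 20:00 UTC − 7h30m = 12:30 Rasesk standard time.
Daylight saving runs 1 October 2023 – 7 April 2024; the standard-time date in Rasesk, 23 April 2024, is outside that window, so Rasesk is on standard time at UTC−07:30.
20:00 UTC − 7h30m = 12:30 Rasesk.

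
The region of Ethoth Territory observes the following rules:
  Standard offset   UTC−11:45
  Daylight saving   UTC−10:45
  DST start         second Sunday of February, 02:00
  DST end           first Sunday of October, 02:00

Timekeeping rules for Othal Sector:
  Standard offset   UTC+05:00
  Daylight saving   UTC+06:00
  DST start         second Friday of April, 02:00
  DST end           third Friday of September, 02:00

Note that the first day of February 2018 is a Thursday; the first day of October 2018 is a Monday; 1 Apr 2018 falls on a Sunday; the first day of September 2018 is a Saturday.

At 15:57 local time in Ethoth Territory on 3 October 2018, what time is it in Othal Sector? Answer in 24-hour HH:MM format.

07:42

1 February 2018 is a Thursday, so the first Sunday is February 4 and the second is February 11.
1 October 2018 is a Monday, so the first Sunday is October 7.
3 October 2018 falls between 11 February and 7 October, so daylight saving is in effect and Ethoth Territory is at UTC−10:45.
15:57 Ethoth Territory + 10h45m = 02:42 UTC (rolling into the next day, 4 October 2018).
1 April 2018 is a Sunday, so the first Friday is April 6 and the second is April 13.
1 September 2018 is a Saturday, so the first Friday is September 7 and the third is September 21.
At the standard offset (UTC+05:00), 02:42 UTC + 5h = 07:42 Othal Sector standard time.
Daylight saving runs 13 April – 21 September; the standard-time date in Othal Sector, 4 October 2018, is outside that window, so Othal Sector is on standard time at UTC+05:00.
02:42 UTC + 5h = 07:42 Othal Sector.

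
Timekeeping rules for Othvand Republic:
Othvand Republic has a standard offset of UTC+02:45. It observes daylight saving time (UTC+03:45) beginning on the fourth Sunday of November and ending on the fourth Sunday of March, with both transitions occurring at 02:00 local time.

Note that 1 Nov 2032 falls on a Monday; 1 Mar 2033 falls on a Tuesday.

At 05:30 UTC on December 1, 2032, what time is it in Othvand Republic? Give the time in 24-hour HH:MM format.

1 November 2032 is a Monday, so the first Sunday is November 7 and the fourth is November 28.
1 March 2033 is a Tuesday, so the first Sunday is March 6 and the fourth is March 27.
At the standard offset (UTC+02:45), 05:30 UTC + 2h45m = 08:15 Othvand Republic standard time.
The standard-time date in Othvand Republic, December 1, 2032, lies within the daylight-saving period (28 November 2032 – 27 March 2033), so Othvand Republic is on daylight time, UTC+03:45.
05:30 UTC + 3h45m = 09:15 local.

09:15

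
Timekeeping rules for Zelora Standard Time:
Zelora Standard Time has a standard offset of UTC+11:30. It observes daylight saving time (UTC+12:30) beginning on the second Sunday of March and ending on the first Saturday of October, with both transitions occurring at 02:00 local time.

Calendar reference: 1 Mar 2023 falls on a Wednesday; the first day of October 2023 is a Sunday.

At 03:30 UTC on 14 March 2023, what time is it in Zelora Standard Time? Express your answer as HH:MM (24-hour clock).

1 March 2023 is a Wednesday, so the first Sunday is March 5 and the second is March 12.
1 October 2023 is a Sunday, so the first Saturday is October 7.
At the standard offset (UTC+11:30), 03:30 UTC + 11h30m = 15:00 Zelora Standard Time standard time.
Daylight saving runs 12 March – 7 October; the standard-time date in Zelora Standard Time, 14 March 2023, is inside that window, so Zelora Standard Time is at UTC+12:30.
03:30 UTC + 12h30m = 16:00 local.

16:00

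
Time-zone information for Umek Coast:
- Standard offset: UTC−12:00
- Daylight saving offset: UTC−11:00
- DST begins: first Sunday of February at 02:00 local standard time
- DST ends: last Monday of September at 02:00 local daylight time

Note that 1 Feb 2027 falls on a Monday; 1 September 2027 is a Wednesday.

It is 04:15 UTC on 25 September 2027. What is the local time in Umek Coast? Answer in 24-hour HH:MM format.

1 February 2027 is a Monday, so the first Sunday is February 7.
1 September 2027 is a Wednesday, so Mondays fall on 6, 13, 20, 27; the last is September 27.
At the standard offset (UTC−12:00), 04:15 UTC − 12h = 16:15 Umek Coast standard time (rolling into the previous day, 24 September 2027).
The standard-time date in Umek Coast, 24 September 2027, lies within the daylight-saving period (7 February – 27 September), so Umek Coast is on daylight time, UTC−11:00.
04:15 UTC − 11h = 17:15 local (rolling into the previous day, 24 September 2027).

17:15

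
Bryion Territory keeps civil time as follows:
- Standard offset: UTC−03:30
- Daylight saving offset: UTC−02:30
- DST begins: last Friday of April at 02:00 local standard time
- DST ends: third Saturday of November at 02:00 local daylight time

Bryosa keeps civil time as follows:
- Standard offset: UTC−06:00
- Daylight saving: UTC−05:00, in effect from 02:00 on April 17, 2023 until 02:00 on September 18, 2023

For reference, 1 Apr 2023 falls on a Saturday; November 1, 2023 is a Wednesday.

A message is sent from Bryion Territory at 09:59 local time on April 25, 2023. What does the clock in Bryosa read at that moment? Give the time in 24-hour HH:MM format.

1 April 2023 is a Saturday, so Fridays fall on 7, 14, 21, 28; the last is April 28.
1 November 2023 is a Wednesday, so the first Saturday is November 4 and the third is November 18.
Daylight saving runs 28 April – 18 November; April 25, 2023 is outside that window, so Bryion Territory is on standard time at UTC−03:30.
09:59 Bryion Territory + 3h30m = 13:29 UTC.
At the standard offset (UTC−06:00), 13:29 UTC − 6h = 07:29 Bryosa standard time.
Daylight saving runs 17 April – 18 September; the standard-time date in Bryosa, April 25, 2023, is inside that window, so Bryosa is at UTC−05:00.
13:29 UTC − 5h = 08:29 Bryosa.

08:29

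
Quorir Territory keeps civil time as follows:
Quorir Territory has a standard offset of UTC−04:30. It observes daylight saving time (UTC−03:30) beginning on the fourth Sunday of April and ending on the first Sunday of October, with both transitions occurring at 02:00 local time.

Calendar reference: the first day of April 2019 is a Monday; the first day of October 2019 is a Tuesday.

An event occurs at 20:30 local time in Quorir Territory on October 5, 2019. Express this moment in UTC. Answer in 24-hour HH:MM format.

00:00

1 April 2019 is a Monday, so the first Sunday is April 7 and the fourth is April 28.
1 October 2019 is a Tuesday, so the first Sunday is October 6.
October 5, 2019 falls between 28 April and 6 October, so daylight saving is in effect and Quorir Territory is at UTC−03:30.
20:30 local + 3h30m = 00:00 UTC (rolling into the next day, 6 October 2019).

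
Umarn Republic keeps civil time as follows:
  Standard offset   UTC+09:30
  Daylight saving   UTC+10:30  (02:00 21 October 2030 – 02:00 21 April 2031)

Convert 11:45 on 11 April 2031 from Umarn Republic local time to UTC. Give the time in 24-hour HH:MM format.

11 April 2031 falls between 21 October 2030 and 21 April 2031, so daylight saving is in effect and Umarn Republic is at UTC+10:30.
11:45 local − 10h30m = 01:15 UTC.

01:15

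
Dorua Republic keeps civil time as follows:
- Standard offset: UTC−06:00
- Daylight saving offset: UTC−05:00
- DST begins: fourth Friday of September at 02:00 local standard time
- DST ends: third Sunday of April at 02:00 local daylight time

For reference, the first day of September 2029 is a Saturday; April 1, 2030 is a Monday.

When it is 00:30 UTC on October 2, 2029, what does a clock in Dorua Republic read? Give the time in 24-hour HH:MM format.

19:30

1 September 2029 is a Saturday, so the first Friday is September 7 and the fourth is September 28.
1 April 2030 is a Monday, so the first Sunday is April 7 and the third is April 21.
At the standard offset (UTC−06:00), 00:30 UTC − 6h = 18:30 Dorua Republic standard time (rolling into the previous day, 1 October 2029).
Daylight saving runs 28 September 2029 – 21 April 2030; the standard-time date in Dorua Republic, October 1, 2029, is inside that window, so Dorua Republic is at UTC−05:00.
00:30 UTC − 5h = 19:30 local (rolling into the previous day, 1 October 2029).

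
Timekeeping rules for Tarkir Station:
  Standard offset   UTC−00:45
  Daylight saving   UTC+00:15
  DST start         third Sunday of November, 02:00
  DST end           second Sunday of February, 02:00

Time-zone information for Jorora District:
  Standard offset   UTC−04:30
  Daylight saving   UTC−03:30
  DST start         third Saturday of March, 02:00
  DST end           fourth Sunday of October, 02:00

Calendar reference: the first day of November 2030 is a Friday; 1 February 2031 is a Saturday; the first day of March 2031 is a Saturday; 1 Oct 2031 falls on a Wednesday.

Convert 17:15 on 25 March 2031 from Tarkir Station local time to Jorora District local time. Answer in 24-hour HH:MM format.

1 November 2030 is a Friday, so the first Sunday is November 3 and the third is November 17.
1 February 2031 is a Saturday, so the first Sunday is February 2 and the second is February 9.
25 March 2031 does not fall between 17 November 2030 and 9 February 2031, so daylight saving is not in effect and Tarkir Station is at UTC−00:45.
17:15 Tarkir Station + 0h45m = 18:00 UTC.
1 March 2031 is a Saturday, so the first Saturday is March 1 and the third is March 15.
1 October 2031 is a Wednesday, so the first Sunday is October 5 and the fourth is October 26.
At the standard offset (UTC−04:30), 18:00 UTC − 4h30m = 13:30 Jorora District standard time.
The standard-time date in Jorora District, 25 March 2031, lies within the daylight-saving period (15 March – 26 October), so Jorora District is on daylight time, UTC−03:30.
18:00 UTC − 3h30m = 14:30 Jorora District.

14:30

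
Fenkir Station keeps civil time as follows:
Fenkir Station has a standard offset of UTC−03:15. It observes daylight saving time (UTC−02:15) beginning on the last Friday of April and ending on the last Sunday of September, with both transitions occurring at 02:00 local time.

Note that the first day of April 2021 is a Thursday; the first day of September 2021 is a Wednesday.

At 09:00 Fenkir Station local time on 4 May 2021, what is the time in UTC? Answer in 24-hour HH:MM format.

11:15

1 April 2021 is a Thursday, so Fridays fall on 2, 9, 16, 23, 30; the last is April 30.
1 September 2021 is a Wednesday, so Sundays fall on 5, 12, 19, 26; the last is September 26.
Daylight saving runs 30 April – 26 September; 4 May 2021 is inside that window, so Fenkir Station is at UTC−02:15.
09:00 local + 2h15m = 11:15 UTC.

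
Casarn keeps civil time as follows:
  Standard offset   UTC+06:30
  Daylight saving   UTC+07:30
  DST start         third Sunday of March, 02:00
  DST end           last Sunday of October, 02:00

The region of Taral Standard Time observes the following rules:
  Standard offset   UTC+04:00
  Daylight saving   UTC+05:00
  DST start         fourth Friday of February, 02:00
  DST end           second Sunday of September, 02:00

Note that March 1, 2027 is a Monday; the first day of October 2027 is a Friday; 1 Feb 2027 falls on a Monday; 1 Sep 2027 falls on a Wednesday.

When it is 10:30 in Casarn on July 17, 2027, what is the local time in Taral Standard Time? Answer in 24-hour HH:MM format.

08:00

1 March 2027 is a Monday, so the first Sunday is March 7 and the third is March 21.
1 October 2027 is a Friday, so Sundays fall on 3, 10, 17, 24, 31; the last is October 31.
Daylight saving runs 21 March – 31 October; July 17, 2027 is inside that window, so Casarn is at UTC+07:30.
10:30 Casarn − 7h30m = 03:00 UTC.
1 February 2027 is a Monday, so the first Friday is February 5 and the fourth is February 26.
1 September 2027 is a Wednesday, so the first Sunday is September 5 and the second is September 12.
At the standard offset (UTC+04:00), 03:00 UTC + 4h = 07:00 Taral Standard Time standard time.
The standard-time date in Taral Standard Time, July 17, 2027, falls between 26 February and 12 September, so daylight saving is in effect and Taral Standard Time is at UTC+05:00.
03:00 UTC + 5h = 08:00 Taral Standard Time.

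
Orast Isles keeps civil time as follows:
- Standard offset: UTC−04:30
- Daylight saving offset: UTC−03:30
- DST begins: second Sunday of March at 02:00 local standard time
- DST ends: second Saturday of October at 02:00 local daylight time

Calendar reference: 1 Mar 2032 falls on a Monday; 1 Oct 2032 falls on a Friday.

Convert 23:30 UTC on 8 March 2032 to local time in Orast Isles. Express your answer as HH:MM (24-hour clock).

19:00

1 March 2032 is a Monday, so the first Sunday is March 7 and the second is March 14.
1 October 2032 is a Friday, so the first Saturday is October 2 and the second is October 9.
At the standard offset (UTC−04:30), 23:30 UTC − 4h30m = 19:00 Orast Isles standard time.
The standard-time date in Orast Isles, 8 March 2032, does not fall between 14 March and 9 October, so daylight saving is not in effect and Orast Isles is at UTC−04:30.
23:30 UTC − 4h30m = 19:00 local.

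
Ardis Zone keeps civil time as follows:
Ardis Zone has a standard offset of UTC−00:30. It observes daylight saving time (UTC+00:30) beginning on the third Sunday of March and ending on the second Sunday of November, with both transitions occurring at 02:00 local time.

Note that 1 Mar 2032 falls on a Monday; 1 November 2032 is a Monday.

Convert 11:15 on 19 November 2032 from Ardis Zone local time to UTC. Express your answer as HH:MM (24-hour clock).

1 March 2032 is a Monday, so the first Sunday is March 7 and the third is March 21.
1 November 2032 is a Monday, so the first Sunday is November 7 and the second is November 14.
19 November 2032 is outside the daylight-saving period (21 March – 14 November), so Ardis Zone is on standard time, UTC−00:30.
11:15 local + 0h30m = 11:45 UTC.

11:45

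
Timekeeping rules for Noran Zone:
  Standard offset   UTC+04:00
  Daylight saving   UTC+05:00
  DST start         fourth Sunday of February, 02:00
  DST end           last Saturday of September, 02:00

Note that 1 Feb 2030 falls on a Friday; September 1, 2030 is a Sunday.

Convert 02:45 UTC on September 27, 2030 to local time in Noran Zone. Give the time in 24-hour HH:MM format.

07:45

1 February 2030 is a Friday, so the first Sunday is February 3 and the fourth is February 24.
1 September 2030 is a Sunday, so Saturdays fall on 7, 14, 21, 28; the last is September 28.
At the standard offset (UTC+04:00), 02:45 UTC + 4h = 06:45 Noran Zone standard time.
The standard-time date in Noran Zone, September 27, 2030, lies within the daylight-saving period (24 February – 28 September), so Noran Zone is on daylight time, UTC+05:00.
02:45 UTC + 5h = 07:45 local.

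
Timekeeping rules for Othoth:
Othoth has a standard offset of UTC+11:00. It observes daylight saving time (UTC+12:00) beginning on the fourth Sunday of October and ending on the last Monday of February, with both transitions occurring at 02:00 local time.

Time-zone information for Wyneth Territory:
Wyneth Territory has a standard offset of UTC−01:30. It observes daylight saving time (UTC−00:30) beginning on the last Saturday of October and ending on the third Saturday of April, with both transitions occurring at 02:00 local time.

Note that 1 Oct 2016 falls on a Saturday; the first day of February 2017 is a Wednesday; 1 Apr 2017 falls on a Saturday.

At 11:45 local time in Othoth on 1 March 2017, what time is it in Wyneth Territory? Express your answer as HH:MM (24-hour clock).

1 October 2016 is a Saturday, so the first Sunday is October 2 and the fourth is October 23.
1 February 2017 is a Wednesday, so Mondays fall on 6, 13, 20, 27; the last is February 27.
Daylight saving runs 23 October 2016 – 27 February 2017; 1 March 2017 is outside that window, so Othoth is on standard time at UTC+11:00.
11:45 Othoth − 11h = 00:45 UTC.
1 October 2016 is a Saturday, so Saturdays fall on 1, 8, 15, 22, 29; the last is October 29.
1 April 2017 is a Saturday, so the first Saturday is April 1 and the third is April 15.
At the standard offset (UTC−01:30), 00:45 UTC − 1h30m = 23:15 Wyneth Territory standard time (rolling into the previous day, 28 February 2017).
Daylight saving runs 29 October 2016 – 15 April 2017; the standard-time date in Wyneth Territory, 28 February 2017, is inside that window, so Wyneth Territory is at UTC−00:30.
00:45 UTC − 0h30m = 00:15 Wyneth Territory.

00:15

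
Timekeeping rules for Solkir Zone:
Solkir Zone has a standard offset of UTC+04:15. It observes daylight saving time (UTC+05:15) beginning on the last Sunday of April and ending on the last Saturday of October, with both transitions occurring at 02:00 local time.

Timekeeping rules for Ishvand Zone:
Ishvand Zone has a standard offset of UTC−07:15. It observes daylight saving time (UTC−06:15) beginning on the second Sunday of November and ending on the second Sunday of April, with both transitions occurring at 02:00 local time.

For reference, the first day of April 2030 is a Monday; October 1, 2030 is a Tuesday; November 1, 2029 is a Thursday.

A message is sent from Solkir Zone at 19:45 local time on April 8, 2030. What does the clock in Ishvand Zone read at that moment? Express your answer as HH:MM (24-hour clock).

09:15

1 April 2030 is a Monday, so Sundays fall on 7, 14, 21, 28; the last is April 28.
1 October 2030 is a Tuesday, so Saturdays fall on 5, 12, 19, 26; the last is October 26.
April 8, 2030 is outside the daylight-saving period (28 April – 26 October), so Solkir Zone is on standard time, UTC+04:15.
19:45 Solkir Zone − 4h15m = 15:30 UTC.
1 November 2029 is a Thursday, so the first Sunday is November 4 and the second is November 11.
1 April 2030 is a Monday, so the first Sunday is April 7 and the second is April 14.
At the standard offset (UTC−07:15), 15:30 UTC − 7h15m = 08:15 Ishvand Zone standard time.
The standard-time date in Ishvand Zone, April 8, 2030, lies within the daylight-saving period (11 November 2029 – 14 April 2030), so Ishvand Zone is on daylight time, UTC−06:15.
15:30 UTC − 6h15m = 09:15 Ishvand Zone.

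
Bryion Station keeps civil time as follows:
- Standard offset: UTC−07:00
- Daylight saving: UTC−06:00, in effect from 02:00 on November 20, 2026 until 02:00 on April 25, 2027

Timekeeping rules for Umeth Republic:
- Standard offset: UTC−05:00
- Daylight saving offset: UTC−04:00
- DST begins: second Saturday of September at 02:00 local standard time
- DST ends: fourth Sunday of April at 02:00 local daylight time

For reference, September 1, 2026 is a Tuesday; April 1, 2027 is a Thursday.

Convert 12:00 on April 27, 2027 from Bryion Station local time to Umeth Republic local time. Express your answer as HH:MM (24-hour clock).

April 27, 2027 is outside the daylight-saving period (20 November 2026 – 25 April 2027), so Bryion Station is on standard time, UTC−07:00.
12:00 Bryion Station + 7h = 19:00 UTC.
1 September 2026 is a Tuesday, so the first Saturday is September 5 and the second is September 12.
1 April 2027 is a Thursday, so the first Sunday is April 4 and the fourth is April 25.
At the standard offset (UTC−05:00), 19:00 UTC − 5h = 14:00 Umeth Republic standard time.
Daylight saving runs 12 September 2026 – 25 April 2027; the standard-time date in Umeth Republic, April 27, 2027, is outside that window, so Umeth Republic is on standard time at UTC−05:00.
19:00 UTC − 5h = 14:00 Umeth Republic.

14:00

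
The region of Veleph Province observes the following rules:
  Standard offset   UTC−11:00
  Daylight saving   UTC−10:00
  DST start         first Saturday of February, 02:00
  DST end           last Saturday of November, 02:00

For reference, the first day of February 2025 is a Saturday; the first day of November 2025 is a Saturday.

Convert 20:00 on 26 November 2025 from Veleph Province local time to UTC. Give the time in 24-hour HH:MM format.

06:00

1 February 2025 is a Saturday, so the first Saturday is February 1.
1 November 2025 is a Saturday, so Saturdays fall on 1, 8, 15, 22, 29; the last is November 29.
Daylight saving runs 1 February – 29 November; 26 November 2025 is inside that window, so Veleph Province is at UTC−10:00.
20:00 local + 10h = 06:00 UTC (rolling into the next day, 27 November 2025).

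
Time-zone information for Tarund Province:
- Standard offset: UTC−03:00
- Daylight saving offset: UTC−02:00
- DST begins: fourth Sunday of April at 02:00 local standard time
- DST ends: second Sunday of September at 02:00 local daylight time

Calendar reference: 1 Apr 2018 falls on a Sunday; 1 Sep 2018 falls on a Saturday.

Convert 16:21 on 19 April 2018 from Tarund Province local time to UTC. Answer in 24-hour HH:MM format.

1 April 2018 is a Sunday, so the first Sunday is April 1 and the fourth is April 22.
1 September 2018 is a Saturday, so the first Sunday is September 2 and the second is September 9.
19 April 2018 does not fall between 22 April and 9 September, so daylight saving is not in effect and Tarund Province is at UTC−03:00.
16:21 local + 3h = 19:21 UTC.

19:21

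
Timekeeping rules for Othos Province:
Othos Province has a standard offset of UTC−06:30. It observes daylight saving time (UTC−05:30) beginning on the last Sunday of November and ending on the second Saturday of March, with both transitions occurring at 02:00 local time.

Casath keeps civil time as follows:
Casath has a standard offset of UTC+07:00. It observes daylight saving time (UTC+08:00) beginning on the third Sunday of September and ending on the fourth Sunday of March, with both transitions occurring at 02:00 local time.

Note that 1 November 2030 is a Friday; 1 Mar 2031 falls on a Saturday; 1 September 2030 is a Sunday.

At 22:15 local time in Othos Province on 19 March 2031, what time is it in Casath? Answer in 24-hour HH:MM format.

1 November 2030 is a Friday, so Sundays fall on 3, 10, 17, 24; the last is November 24.
1 March 2031 is a Saturday, so the first Saturday is March 1 and the second is March 8.
19 March 2031 does not fall between 24 November 2030 and 8 March 2031, so daylight saving is not in effect and Othos Province is at UTC−06:30.
22:15 Othos Province + 6h30m = 04:45 UTC (rolling into the next day, 20 March 2031).
1 September 2030 is a Sunday, so the first Sunday is September 1 and the third is September 15.
1 March 2031 is a Saturday, so the first Sunday is March 2 and the fourth is March 23.
At the standard offset (UTC+07:00), 04:45 UTC + 7h = 11:45 Casath standard time.
The standard-time date in Casath, 20 March 2031, lies within the daylight-saving period (15 September 2030 – 23 March 2031), so Casath is on daylight time, UTC+08:00.
04:45 UTC + 8h = 12:45 Casath.

12:45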